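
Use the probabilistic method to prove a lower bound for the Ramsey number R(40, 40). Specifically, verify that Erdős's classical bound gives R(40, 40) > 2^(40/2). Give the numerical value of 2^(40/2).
2^(40/2) = 1048576; so R(40, 40) > 1048576

Colour each edge of K_n uniformly at random with red/blue. The expected number of monochromatic K_40 is C(n, 40) · 2 · 2^(−C(40,2)). If C(n, 40) · 2^(1 − C(40,2)) < 1, then with positive probability no monochromatic K_40 exists, so R(40, 40) > n. The standard estimate C(n, 40) ≤ n^40/40! shows this inequality holds whenever n ≤ 2^(40/2) (since 40! · 2^(C(40,2) − 1) > 2^(40^2/2) ≥ n^40). Hence R(40, 40) > 2^(40/2) = 1048576.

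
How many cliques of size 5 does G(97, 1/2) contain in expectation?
E[# K_5] = C(97, 5) · (1/2)^C(5, 2) = 64446024 / 2^10 = 8055753/128 = 62935.5703125

For each 5-subset S of vertices (there are C(97, 5) = 64446024 such S), let X_S = 1 if S induces a K_5 (all C(5, 2) = 10 edges present). Then P(X_S = 1) = (1/2)^10 = 1/1024. By linearity of expectation, E[# K_5] = C(97, 5) · (1/2)^10 = 64446024 / 1024 = 8055753/128 = 62935.5703125.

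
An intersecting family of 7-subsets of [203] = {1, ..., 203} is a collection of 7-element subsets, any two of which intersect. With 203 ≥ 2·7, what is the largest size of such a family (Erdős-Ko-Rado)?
max |F| = C(202, 6) = 87544611330

Erdős-Ko-Rado (1961): when n ≥ 2k, max |F| = C(n−1, k−1). The bound is attained by the star {A : i ∈ A} for any fixed i ∈ [n]. Here C(203−1, 7−1) = C(202, 6) = 87544611330.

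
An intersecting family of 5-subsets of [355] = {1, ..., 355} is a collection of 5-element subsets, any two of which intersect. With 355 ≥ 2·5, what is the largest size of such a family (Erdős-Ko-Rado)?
max |F| = C(354, 4) = 643304376

The Erdős-Ko-Rado theorem states: for n ≥ 2k, an intersecting family of k-subsets of an n-element set has size at most C(n − 1, k − 1), with equality for 'star' families {A ⊆ [n] : |A| = k, i ∈ A} (fix an element i). For n = 355, k = 5: C(354, 4) = 643304376.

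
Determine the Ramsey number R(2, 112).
R(2, 112) = 112

R(2, k) = k for all k ≥ 2: in a 2-colouring of K_k, either some edge is red (a red K_2) or all edges are blue (a blue K_k). And K_{111} coloured all-blue has no blue K_112, so R(2, 112) > 111. Hence R(2, 112) = 112.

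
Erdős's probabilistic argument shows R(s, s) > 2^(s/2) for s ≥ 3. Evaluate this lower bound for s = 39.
2^(39/2) = 741455.2002; so R(39, 39) > 741455.2002

Colour each edge of K_n uniformly at random with red/blue. The expected number of monochromatic K_39 is C(n, 39) · 2 · 2^(−C(39,2)). If C(n, 39) · 2^(1 − C(39,2)) < 1, then with positive probability no monochromatic K_39 exists, so R(39, 39) > n. The standard estimate C(n, 39) ≤ n^39/39! shows this inequality holds whenever n ≤ 2^(39/2) (since 39! · 2^(C(39,2) − 1) > 2^(39^2/2) ≥ n^39). Hence R(39, 39) > 2^(39/2) = 741455.2002.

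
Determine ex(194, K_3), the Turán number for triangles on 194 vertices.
ex(194, K_3) = ⌊194^2/4⌋ = 9409

Mantel (1907): a triangle-free graph on n vertices has at most ⌊n^2/4⌋ edges, with equality for the complete bipartite graph K_{⌊n/2⌋, ⌈n/2⌉}. For n = 194: ⌊194^2/4⌋ = ⌊37636/4⌋ = 9409. The extremal graph is K_{97, 97}, which has 97·97 = 9409 edges.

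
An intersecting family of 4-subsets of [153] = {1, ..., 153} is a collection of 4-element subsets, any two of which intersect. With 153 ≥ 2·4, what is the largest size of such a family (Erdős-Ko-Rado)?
max |F| = C(152, 3) = 573800

Erdős-Ko-Rado (1961): when n ≥ 2k, max |F| = C(n−1, k−1). The bound is attained by the star {A : i ∈ A} for any fixed i ∈ [n]. Here C(153−1, 4−1) = C(152, 3) = 573800.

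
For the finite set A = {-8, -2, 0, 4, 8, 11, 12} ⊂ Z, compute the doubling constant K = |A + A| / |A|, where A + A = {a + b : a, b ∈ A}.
K = |A + A| / |A| = 22/7

Enumerate A + A = {a + b : a, b ∈ A}. With |A| = 7, there are |A|^2 = 49 ordered sum pairs; collecting distinct values, A + A = {-16, -10, -8, -4, -2, 0, 2, 3, 4, 6, 8, 9, 10, 11, 12, 15, 16, 19, 20, 22, 23, 24}, so |A + A| = 22. Thus K = 22/7. For comparison, the minimum possible |A + A| over all 7-element sets is 2·7 − 1 = 13 (so min K = 13/7), attained only by arithmetic progressions.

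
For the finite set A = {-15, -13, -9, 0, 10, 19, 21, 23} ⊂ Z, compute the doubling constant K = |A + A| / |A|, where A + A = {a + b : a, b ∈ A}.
K = |A + A| / |A| = 31/8

Enumerate A + A = {a + b : a, b ∈ A}. With |A| = 8, there are |A|^2 = 64 ordered sum pairs; collecting distinct values, A + A = {-30, -28, -26, -24, -22, -18, -15, -13, -9, -5, -3, 0, 1, 4, 6, 8, 10, 12, 14, 19, 20, 21, 23, 29, 31, 33, 38, 40, 42, 44, 46}, so |A + A| = 31. Thus K = 31/8. For comparison, the minimum possible |A + A| over all 8-element sets is 2·8 − 1 = 15 (so min K = 15/8), attained only by arithmetic progressions.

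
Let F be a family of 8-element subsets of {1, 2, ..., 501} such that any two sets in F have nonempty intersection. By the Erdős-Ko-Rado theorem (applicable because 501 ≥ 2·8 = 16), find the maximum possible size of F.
max |F| = C(500, 7) = 1486071034734000

Erdős-Ko-Rado (1961): when n ≥ 2k, max |F| = C(n−1, k−1). The bound is attained by the star {A : i ∈ A} for any fixed i ∈ [n]. Here C(501−1, 8−1) = C(500, 7) = 1486071034734000.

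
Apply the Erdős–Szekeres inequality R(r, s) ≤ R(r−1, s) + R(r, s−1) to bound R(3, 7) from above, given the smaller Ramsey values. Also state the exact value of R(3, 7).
R(3, 7) ≤ R(2, 7) + R(3, 6) = 7 + 18 = 25; exact value R(3, 7) = 23.

The Erdős–Szekeres recurrence R(r, s) ≤ R(r−1, s) + R(r, s−1) applied to (r, s) = (3, 7) gives
  R(3, 7) ≤ R(2, 7) + R(3, 6) = 7 + 18 = 25.
(Recall R(2, k) = k and R is symmetric.) The recurrence is not tight here (it gives 25, but the exact value is R(3, 7) = 23); the tight upper bound requires a sharper argument than the simple recurrence, combined with a lower-bound construction on K_{22}.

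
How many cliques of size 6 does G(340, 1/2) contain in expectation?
E[# K_6] = C(340, 6) · (1/2)^C(6, 2) = 2052469935880 / 2^15 = 256558741985/4096 ≈ 62636411.617432

For each 6-subset S of vertices (there are C(340, 6) = 2052469935880 such S), let X_S = 1 if S induces a K_6 (all C(6, 2) = 15 edges present). Then P(X_S = 1) = (1/2)^15 = 1/32768. By linearity of expectation, E[# K_6] = C(340, 6) · (1/2)^15 = 2052469935880 / 32768 = 256558741985/4096 ≈ 62636411.617432.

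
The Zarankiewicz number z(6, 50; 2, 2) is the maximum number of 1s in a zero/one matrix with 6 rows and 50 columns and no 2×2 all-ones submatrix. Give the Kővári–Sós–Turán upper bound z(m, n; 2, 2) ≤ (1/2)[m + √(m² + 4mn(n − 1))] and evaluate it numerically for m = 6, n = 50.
z(6, 50; 2, 2) ≤ (1/2)[6 + √(6² + 4·6·50·49)] = (1/2)[6 + √58836] = 124.2807

Kővári–Sós–Turán: let r_1, ..., r_6 be the row sums and z = Σ r_i the total number of 1s. Each pair of columns can share at most one row with both entries 1 (else a 2×2 all-ones block appears), so Σ_i C(r_i, 2) ≤ C(50, 2) = 1225. By convexity Σ_i C(r_i, 2) ≥ 6·C(z/6, 2) = z(z − 6)/(2·6), giving z² − 6z − 6·50·49 ≤ 0 and hence z ≤ (1/2)[6 + √(36 + 4·14700)] = (1/2)[6 + √58836] ≈ (1/2)(6 + 242.5613) = 124.2807.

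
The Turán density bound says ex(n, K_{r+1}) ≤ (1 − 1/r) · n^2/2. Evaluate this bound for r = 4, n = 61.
Turán density bound = (3/4) · 61^2/2 = 11163/8 ≈ 1395.375

Turán's theorem: ex(n, K_{r+1}) is achieved by the complete r-partite Turán graph T(n, r) with parts as balanced as possible, and is at most (1 − 1/r) · n^2/2. For r = 4, n = 61: the density bound is (3/4) · 3721/2 = 11163/8 ≈ 1395.375. The integer-valued extremum is e(T(61, 4)) = 1395, which is strictly less than the density bound 11163/8 since 4 ∤ 61 (the parts of T(61, 4) cannot all be equal).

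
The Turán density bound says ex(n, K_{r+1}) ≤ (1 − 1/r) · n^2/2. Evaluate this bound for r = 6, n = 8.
Turán density bound = (5/6) · 8^2/2 = 80/3 ≈ 26.6667

Turán's theorem: ex(n, K_{r+1}) is achieved by the complete r-partite Turán graph T(n, r) with parts as balanced as possible, and is at most (1 − 1/r) · n^2/2. For r = 6, n = 8: the density bound is (5/6) · 64/2 = 80/3 ≈ 26.6667. The integer-valued extremum is e(T(8, 6)) = 26, which is strictly less than the density bound 80/3 since 6 ∤ 8 (the parts of T(8, 6) cannot all be equal).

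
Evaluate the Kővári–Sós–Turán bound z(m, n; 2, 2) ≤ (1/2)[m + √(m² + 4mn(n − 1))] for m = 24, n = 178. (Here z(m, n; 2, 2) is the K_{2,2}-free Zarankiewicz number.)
z(24, 178; 2, 2) ≤ (1/2)[24 + √(24² + 4·24·178·177)] = (1/2)[24 + √3025152] = 881.6482

Kővári–Sós–Turán: let r_1, ..., r_24 be the row sums and z = Σ r_i the total number of 1s. Each pair of columns can share at most one row with both entries 1 (else a 2×2 all-ones block appears), so Σ_i C(r_i, 2) ≤ C(178, 2) = 15753. By convexity Σ_i C(r_i, 2) ≥ 24·C(z/24, 2) = z(z − 24)/(2·24), giving z² − 24z − 24·178·177 ≤ 0 and hence z ≤ (1/2)[24 + √(576 + 4·756144)] = (1/2)[24 + √3025152] ≈ (1/2)(24 + 1739.2964) = 881.6482.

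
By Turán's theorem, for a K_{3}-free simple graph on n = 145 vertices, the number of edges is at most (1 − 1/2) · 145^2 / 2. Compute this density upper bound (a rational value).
Turán density bound = (1/2) · 145^2/2 = 21025/4 ≈ 5256.25

Turán's theorem: ex(n, K_{r+1}) is achieved by the complete r-partite Turán graph T(n, r) with parts as balanced as possible, and is at most (1 − 1/r) · n^2/2. For r = 2, n = 145: the density bound is (1/2) · 21025/2 = 21025/4 ≈ 5256.25. The integer-valued extremum is e(T(145, 2)) = 5256, which is strictly less than the density bound 21025/4 since 2 ∤ 145 (the parts of T(145, 2) cannot all be equal).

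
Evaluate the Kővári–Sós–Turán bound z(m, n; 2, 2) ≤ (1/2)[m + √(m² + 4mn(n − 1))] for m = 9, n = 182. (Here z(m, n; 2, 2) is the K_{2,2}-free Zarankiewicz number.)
z(9, 182; 2, 2) ≤ (1/2)[9 + √(9² + 4·9·182·181)] = (1/2)[9 + √1185993] = 549.0165

Kővári–Sós–Turán: let r_1, ..., r_9 be the row sums and z = Σ r_i the total number of 1s. Each pair of columns can share at most one row with both entries 1 (else a 2×2 all-ones block appears), so Σ_i C(r_i, 2) ≤ C(182, 2) = 16471. By convexity Σ_i C(r_i, 2) ≥ 9·C(z/9, 2) = z(z − 9)/(2·9), giving z² − 9z − 9·182·181 ≤ 0 and hence z ≤ (1/2)[9 + √(81 + 4·296478)] = (1/2)[9 + √1185993] ≈ (1/2)(9 + 1089.0331) = 549.0165.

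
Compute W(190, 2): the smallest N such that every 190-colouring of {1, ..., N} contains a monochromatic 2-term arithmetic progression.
W(190, 2) = 190 + 1 = 191

A 2-term AP is any pair of integers, so a monochromatic 2-AP exists iff some colour is used at least twice. With 190 colours, the colouring i ↦ i on {1, ..., 190} uses each colour once, avoiding any monochromatic pair, so W(190, 2) > 190. For {1, ..., 191}, pigeonhole forces two integers of the same colour, which form a monochromatic 2-AP. Hence W(190, 2) = 191.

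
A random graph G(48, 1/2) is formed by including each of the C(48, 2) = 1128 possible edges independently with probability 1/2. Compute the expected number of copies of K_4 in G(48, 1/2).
E[# K_4] = C(48, 4) · (1/2)^C(4, 2) = 194580 / 2^6 = 48645/16 = 3040.3125

For each 4-subset S of vertices (there are C(48, 4) = 194580 such S), let X_S = 1 if S induces a K_4 (all C(4, 2) = 6 edges present). Then P(X_S = 1) = (1/2)^6 = 1/64. By linearity of expectation, E[# K_4] = C(48, 4) · (1/2)^6 = 194580 / 64 = 48645/16 = 3040.3125.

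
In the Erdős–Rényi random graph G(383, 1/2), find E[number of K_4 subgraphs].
E[# K_4] = C(383, 4) · (1/2)^C(4, 2) = 882590945 / 2^6 = 13790483.515625

For each 4-subset S of vertices (there are C(383, 4) = 882590945 such S), let X_S = 1 if S induces a K_4 (all C(4, 2) = 6 edges present). Then P(X_S = 1) = (1/2)^6 = 1/64. By linearity of expectation, E[# K_4] = C(383, 4) · (1/2)^6 = 882590945 / 64 = 13790483.515625.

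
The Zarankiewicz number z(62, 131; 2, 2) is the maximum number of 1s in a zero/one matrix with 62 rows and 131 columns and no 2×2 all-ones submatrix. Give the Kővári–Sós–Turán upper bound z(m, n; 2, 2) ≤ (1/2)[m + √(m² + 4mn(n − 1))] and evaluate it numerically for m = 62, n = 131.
z(62, 131; 2, 2) ≤ (1/2)[62 + √(62² + 4·62·131·130)] = (1/2)[62 + √4227284] = 1059.018

Kővári–Sós–Turán: let r_1, ..., r_62 be the row sums and z = Σ r_i the total number of 1s. Each pair of columns can share at most one row with both entries 1 (else a 2×2 all-ones block appears), so Σ_i C(r_i, 2) ≤ C(131, 2) = 8515. By convexity Σ_i C(r_i, 2) ≥ 62·C(z/62, 2) = z(z − 62)/(2·62), giving z² − 62z − 62·131·130 ≤ 0 and hence z ≤ (1/2)[62 + √(3844 + 4·1055860)] = (1/2)[62 + √4227284] ≈ (1/2)(62 + 2056.036) = 1059.018.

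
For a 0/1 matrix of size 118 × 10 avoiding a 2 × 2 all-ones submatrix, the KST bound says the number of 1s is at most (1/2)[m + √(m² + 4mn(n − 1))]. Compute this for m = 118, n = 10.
z(118, 10; 2, 2) ≤ (1/2)[118 + √(118² + 4·118·10·9)] = (1/2)[118 + √56404] = 177.7476

Kővári–Sós–Turán: let r_1, ..., r_118 be the row sums and z = Σ r_i the total number of 1s. Each pair of columns can share at most one row with both entries 1 (else a 2×2 all-ones block appears), so Σ_i C(r_i, 2) ≤ C(10, 2) = 45. By convexity Σ_i C(r_i, 2) ≥ 118·C(z/118, 2) = z(z − 118)/(2·118), giving z² − 118z − 118·10·9 ≤ 0 and hence z ≤ (1/2)[118 + √(13924 + 4·10620)] = (1/2)[118 + √56404] ≈ (1/2)(118 + 237.4953) = 177.7476.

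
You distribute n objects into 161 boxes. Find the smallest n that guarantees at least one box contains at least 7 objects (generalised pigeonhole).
n = (7 − 1)·161 + 1 = 967

By the generalised pigeonhole principle, to guarantee some box contains ≥ r objects we need more than (r − 1) · k objects total. Threshold: n = (r − 1) · k + 1. With r = 7 and k = 161: n = 6 · 161 + 1 = 966 + 1 = 967. For n = 966 = 6 · 161, we can put exactly 6 objects in every box, avoiding 7 in any single one — so 967 is tight.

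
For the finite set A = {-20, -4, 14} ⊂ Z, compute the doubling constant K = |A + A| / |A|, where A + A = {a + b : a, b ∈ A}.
K = |A + A| / |A| = 6/3 = 2

Enumerate A + A = {a + b : a, b ∈ A}. With |A| = 3, there are |A|^2 = 9 ordered sum pairs; collecting distinct values, A + A = {-40, -24, -8, -6, 10, 28}, so |A + A| = 6. Thus K = 6/3 = 2. For comparison, the minimum possible |A + A| over all 3-element sets is 2·3 − 1 = 5 (so min K = 5/3), attained only by arithmetic progressions.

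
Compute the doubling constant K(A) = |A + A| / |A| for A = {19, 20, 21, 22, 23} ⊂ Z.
K = |A + A| / |A| = 9/5

Enumerate A + A = {a + b : a, b ∈ A}. With |A| = 5, there are |A|^2 = 25 ordered sum pairs; collecting distinct values, A + A = {38, 39, 40, 41, 42, 43, 44, 45, 46}, so |A + A| = 9. Thus K = 9/5. Here |A + A| = 2|A| − 1 = 9, the minimum possible — so K = 9/5 is minimal, which holds iff A is an arithmetic progression.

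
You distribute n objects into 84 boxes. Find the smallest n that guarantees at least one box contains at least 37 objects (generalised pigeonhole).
n = (37 − 1)·84 + 1 = 3025

By the generalised pigeonhole principle, to guarantee some box contains ≥ r objects we need more than (r − 1) · k objects total. Threshold: n = (r − 1) · k + 1. With r = 37 and k = 84: n = 36 · 84 + 1 = 3024 + 1 = 3025. For n = 3024 = 36 · 84, we can put exactly 36 objects in every box, avoiding 37 in any single one — so 3025 is tight.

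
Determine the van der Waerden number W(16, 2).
W(16, 2) = 16 + 1 = 17

A 2-term AP is any pair of integers, so a monochromatic 2-AP exists iff some colour is used at least twice. With 16 colours, the colouring i ↦ i on {1, ..., 16} uses each colour once, avoiding any monochromatic pair, so W(16, 2) > 16. For {1, ..., 17}, pigeonhole forces two integers of the same colour, which form a monochromatic 2-AP. Hence W(16, 2) = 17.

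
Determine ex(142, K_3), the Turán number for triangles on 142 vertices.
ex(142, K_3) = ⌊142^2/4⌋ = 5041

Mantel (1907): a triangle-free graph on n vertices has at most ⌊n^2/4⌋ edges, with equality for the complete bipartite graph K_{⌊n/2⌋, ⌈n/2⌉}. For n = 142: ⌊142^2/4⌋ = ⌊20164/4⌋ = 5041. The extremal graph is K_{71, 71}, which has 71·71 = 5041 edges.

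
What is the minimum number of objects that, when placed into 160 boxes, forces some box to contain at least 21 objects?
n = (21 − 1)·160 + 1 = 3201

By the generalised pigeonhole principle, to guarantee some box contains ≥ r objects we need more than (r − 1) · k objects total. Threshold: n = (r − 1) · k + 1. With r = 21 and k = 160: n = 20 · 160 + 1 = 3200 + 1 = 3201. For n = 3200 = 20 · 160, we can put exactly 20 objects in every box, avoiding 21 in any single one — so 3201 is tight.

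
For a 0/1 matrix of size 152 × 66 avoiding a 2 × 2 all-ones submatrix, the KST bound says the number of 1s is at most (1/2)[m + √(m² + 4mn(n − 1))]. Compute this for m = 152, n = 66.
z(152, 66; 2, 2) ≤ (1/2)[152 + √(152² + 4·152·66·65)] = (1/2)[152 + √2631424] = 887.0832

Kővári–Sós–Turán: let r_1, ..., r_152 be the row sums and z = Σ r_i the total number of 1s. Each pair of columns can share at most one row with both entries 1 (else a 2×2 all-ones block appears), so Σ_i C(r_i, 2) ≤ C(66, 2) = 2145. By convexity Σ_i C(r_i, 2) ≥ 152·C(z/152, 2) = z(z − 152)/(2·152), giving z² − 152z − 152·66·65 ≤ 0 and hence z ≤ (1/2)[152 + √(23104 + 4·652080)] = (1/2)[152 + √2631424] ≈ (1/2)(152 + 1622.1665) = 887.0832.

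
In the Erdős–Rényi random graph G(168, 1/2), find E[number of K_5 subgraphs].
E[# K_5] = C(168, 5) · (1/2)^C(5, 2) = 1050220248 / 2^10 = 131277531/128 = 1025605.7109375

For each 5-subset S of vertices (there are C(168, 5) = 1050220248 such S), let X_S = 1 if S induces a K_5 (all C(5, 2) = 10 edges present). Then P(X_S = 1) = (1/2)^10 = 1/1024. By linearity of expectation, E[# K_5] = C(168, 5) · (1/2)^10 = 1050220248 / 1024 = 131277531/128 = 1025605.7109375.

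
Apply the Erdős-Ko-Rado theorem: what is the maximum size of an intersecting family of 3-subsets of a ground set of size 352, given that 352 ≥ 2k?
max |F| = C(351, 2) = 61425

The Erdős-Ko-Rado theorem states: for n ≥ 2k, an intersecting family of k-subsets of an n-element set has size at most C(n − 1, k − 1), with equality for 'star' families {A ⊆ [n] : |A| = k, i ∈ A} (fix an element i). For n = 352, k = 3: C(351, 2) = 61425.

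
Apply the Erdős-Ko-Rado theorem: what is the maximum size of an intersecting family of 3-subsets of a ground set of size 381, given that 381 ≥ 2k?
max |F| = C(380, 2) = 72010

The Erdős-Ko-Rado theorem states: for n ≥ 2k, an intersecting family of k-subsets of an n-element set has size at most C(n − 1, k − 1), with equality for 'star' families {A ⊆ [n] : |A| = k, i ∈ A} (fix an element i). For n = 381, k = 3: C(380, 2) = 72010.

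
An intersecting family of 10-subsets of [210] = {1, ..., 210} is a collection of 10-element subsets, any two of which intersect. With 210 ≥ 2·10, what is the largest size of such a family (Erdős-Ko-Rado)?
max |F| = C(209, 9) = 1760806558963166

The Erdős-Ko-Rado theorem states: for n ≥ 2k, an intersecting family of k-subsets of an n-element set has size at most C(n − 1, k − 1), with equality for 'star' families {A ⊆ [n] : |A| = k, i ∈ A} (fix an element i). For n = 210, k = 10: C(209, 9) = 1760806558963166.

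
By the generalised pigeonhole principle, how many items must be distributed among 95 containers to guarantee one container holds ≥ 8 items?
n = (8 − 1)·95 + 1 = 666

By the generalised pigeonhole principle, to guarantee some box contains ≥ r objects we need more than (r − 1) · k objects total. Threshold: n = (r − 1) · k + 1. With r = 8 and k = 95: n = 7 · 95 + 1 = 665 + 1 = 666. For n = 665 = 7 · 95, we can put exactly 7 objects in every box, avoiding 8 in any single one — so 666 is tight.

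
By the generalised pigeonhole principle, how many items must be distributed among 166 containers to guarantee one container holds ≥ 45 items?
n = (45 − 1)·166 + 1 = 7305

By the generalised pigeonhole principle, to guarantee some box contains ≥ r objects we need more than (r − 1) · k objects total. Threshold: n = (r − 1) · k + 1. With r = 45 and k = 166: n = 44 · 166 + 1 = 7304 + 1 = 7305. For n = 7304 = 44 · 166, we can put exactly 44 objects in every box, avoiding 45 in any single one — so 7305 is tight.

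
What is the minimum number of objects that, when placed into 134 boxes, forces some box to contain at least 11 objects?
n = (11 − 1)·134 + 1 = 1341

By the generalised pigeonhole principle, to guarantee some box contains ≥ r objects we need more than (r − 1) · k objects total. Threshold: n = (r − 1) · k + 1. With r = 11 and k = 134: n = 10 · 134 + 1 = 1340 + 1 = 1341. For n = 1340 = 10 · 134, we can put exactly 10 objects in every box, avoiding 11 in any single one — so 1341 is tight.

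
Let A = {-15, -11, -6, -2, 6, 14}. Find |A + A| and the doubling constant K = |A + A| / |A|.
K = |A + A| / |A| = 19/6

Enumerate A + A = {a + b : a, b ∈ A}. With |A| = 6, there are |A|^2 = 36 ordered sum pairs; collecting distinct values, A + A = {-30, -26, -22, -21, -17, -13, -12, -9, -8, -5, -4, -1, 0, 3, 4, 8, 12, 20, 28}, so |A + A| = 19. Thus K = 19/6. For comparison, the minimum possible |A + A| over all 6-element sets is 2·6 − 1 = 11 (so min K = 11/6), attained only by arithmetic progressions.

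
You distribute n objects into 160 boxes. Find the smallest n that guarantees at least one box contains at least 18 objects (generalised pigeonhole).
n = (18 − 1)·160 + 1 = 2721

By the generalised pigeonhole principle, to guarantee some box contains ≥ r objects we need more than (r − 1) · k objects total. Threshold: n = (r − 1) · k + 1. With r = 18 and k = 160: n = 17 · 160 + 1 = 2720 + 1 = 2721. For n = 2720 = 17 · 160, we can put exactly 17 objects in every box, avoiding 18 in any single one — so 2721 is tight.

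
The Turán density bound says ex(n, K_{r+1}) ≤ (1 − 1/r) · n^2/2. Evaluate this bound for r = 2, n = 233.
Turán density bound = (1/2) · 233^2/2 = 54289/4 ≈ 13572.25

Turán's theorem: ex(n, K_{r+1}) is achieved by the complete r-partite Turán graph T(n, r) with parts as balanced as possible, and is at most (1 − 1/r) · n^2/2. For r = 2, n = 233: the density bound is (1/2) · 54289/2 = 54289/4 ≈ 13572.25. The integer-valued extremum is e(T(233, 2)) = 13572, which is strictly less than the density bound 54289/4 since 2 ∤ 233 (the parts of T(233, 2) cannot all be equal).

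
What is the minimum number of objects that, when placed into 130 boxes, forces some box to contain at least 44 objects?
n = (44 − 1)·130 + 1 = 5591

By the generalised pigeonhole principle, to guarantee some box contains ≥ r objects we need more than (r − 1) · k objects total. Threshold: n = (r − 1) · k + 1. With r = 44 and k = 130: n = 43 · 130 + 1 = 5590 + 1 = 5591. For n = 5590 = 43 · 130, we can put exactly 43 objects in every box, avoiding 44 in any single one — so 5591 is tight.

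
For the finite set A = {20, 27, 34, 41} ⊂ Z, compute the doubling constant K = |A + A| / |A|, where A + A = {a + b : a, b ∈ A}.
K = |A + A| / |A| = 7/4

Enumerate A + A = {a + b : a, b ∈ A}. With |A| = 4, there are |A|^2 = 16 ordered sum pairs; collecting distinct values, A + A = {40, 47, 54, 61, 68, 75, 82}, so |A + A| = 7. Thus K = 7/4. Here |A + A| = 2|A| − 1 = 7, the minimum possible — so K = 7/4 is minimal, which holds iff A is an arithmetic progression.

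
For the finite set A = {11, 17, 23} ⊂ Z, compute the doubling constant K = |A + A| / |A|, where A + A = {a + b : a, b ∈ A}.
K = |A + A| / |A| = 5/3

Enumerate A + A = {a + b : a, b ∈ A}. With |A| = 3, there are |A|^2 = 9 ordered sum pairs; collecting distinct values, A + A = {22, 28, 34, 40, 46}, so |A + A| = 5. Thus K = 5/3. Here |A + A| = 2|A| − 1 = 5, the minimum possible — so K = 5/3 is minimal, which holds iff A is an arithmetic progression.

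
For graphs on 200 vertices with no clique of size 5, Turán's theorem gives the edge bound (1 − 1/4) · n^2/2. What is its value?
Turán density bound = (3/4) · 200^2/2 = 15000

Turán's theorem: ex(n, K_{r+1}) is achieved by the complete r-partite Turán graph T(n, r) with parts as balanced as possible, and is at most (1 − 1/r) · n^2/2. For r = 4, n = 200: the density bound is (3/4) · 40000/2 = 15000. Since 4 ∣ 200, the Turán graph T(200, 4) has parts of equal size 50, and its edge count e(T(200, 4)) = 15000 attains the density bound exactly.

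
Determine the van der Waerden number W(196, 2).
W(196, 2) = 196 + 1 = 197

A 2-term AP is any pair of integers, so a monochromatic 2-AP exists iff some colour is used at least twice. With 196 colours, the colouring i ↦ i on {1, ..., 196} uses each colour once, avoiding any monochromatic pair, so W(196, 2) > 196. For {1, ..., 197}, pigeonhole forces two integers of the same colour, which form a monochromatic 2-AP. Hence W(196, 2) = 197.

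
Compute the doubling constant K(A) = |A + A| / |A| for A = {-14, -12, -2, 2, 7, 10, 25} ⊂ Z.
K = |A + A| / |A| = 27/7

Enumerate A + A = {a + b : a, b ∈ A}. With |A| = 7, there are |A|^2 = 49 ordered sum pairs; collecting distinct values, A + A = {-28, -26, -24, -16, -14, -12, -10, -7, -5, -4, -2, 0, 4, 5, 8, 9, 11, 12, 13, 14, 17, 20, 23, 27, 32, 35, 50}, so |A + A| = 27. Thus K = 27/7. For comparison, the minimum possible |A + A| over all 7-element sets is 2·7 − 1 = 13 (so min K = 13/7), attained only by arithmetic progressions.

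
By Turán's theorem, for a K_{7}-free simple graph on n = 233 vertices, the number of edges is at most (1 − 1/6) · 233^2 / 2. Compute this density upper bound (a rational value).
Turán density bound = (5/6) · 233^2/2 = 271445/12 ≈ 22620.4167

Turán's theorem: ex(n, K_{r+1}) is achieved by the complete r-partite Turán graph T(n, r) with parts as balanced as possible, and is at most (1 − 1/r) · n^2/2. For r = 6, n = 233: the density bound is (5/6) · 54289/2 = 271445/12 ≈ 22620.4167. The integer-valued extremum is e(T(233, 6)) = 22620, which is strictly less than the density bound 271445/12 since 6 ∤ 233 (the parts of T(233, 6) cannot all be equal).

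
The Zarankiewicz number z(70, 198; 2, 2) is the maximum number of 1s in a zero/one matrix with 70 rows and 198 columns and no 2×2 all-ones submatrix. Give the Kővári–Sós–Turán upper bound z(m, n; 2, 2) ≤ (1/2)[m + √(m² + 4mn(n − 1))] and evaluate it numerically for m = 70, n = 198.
z(70, 198; 2, 2) ≤ (1/2)[70 + √(70² + 4·70·198·197)] = (1/2)[70 + √10926580] = 1687.7689

Kővári–Sós–Turán: let r_1, ..., r_70 be the row sums and z = Σ r_i the total number of 1s. Each pair of columns can share at most one row with both entries 1 (else a 2×2 all-ones block appears), so Σ_i C(r_i, 2) ≤ C(198, 2) = 19503. By convexity Σ_i C(r_i, 2) ≥ 70·C(z/70, 2) = z(z − 70)/(2·70), giving z² − 70z − 70·198·197 ≤ 0 and hence z ≤ (1/2)[70 + √(4900 + 4·2730420)] = (1/2)[70 + √10926580] ≈ (1/2)(70 + 3305.5378) = 1687.7689.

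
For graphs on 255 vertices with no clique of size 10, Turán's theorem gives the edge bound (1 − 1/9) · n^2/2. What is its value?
Turán density bound = (8/9) · 255^2/2 = 28900

Turán's theorem: ex(n, K_{r+1}) is achieved by the complete r-partite Turán graph T(n, r) with parts as balanced as possible, and is at most (1 − 1/r) · n^2/2. For r = 9, n = 255: the density bound is (8/9) · 65025/2 = 28900. The integer-valued extremum is e(T(255, 9)) = 28899, which is strictly less than the density bound 28900 since 9 ∤ 255 (the parts of T(255, 9) cannot all be equal).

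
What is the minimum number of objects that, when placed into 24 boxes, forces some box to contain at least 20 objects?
n = (20 − 1)·24 + 1 = 457

By the generalised pigeonhole principle, to guarantee some box contains ≥ r objects we need more than (r − 1) · k objects total. Threshold: n = (r − 1) · k + 1. With r = 20 and k = 24: n = 19 · 24 + 1 = 456 + 1 = 457. For n = 456 = 19 · 24, we can put exactly 19 objects in every box, avoiding 20 in any single one — so 457 is tight.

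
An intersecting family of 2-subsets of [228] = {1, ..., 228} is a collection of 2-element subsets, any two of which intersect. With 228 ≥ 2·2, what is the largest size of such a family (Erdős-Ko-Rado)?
max |F| = C(227, 1) = 227

The Erdős-Ko-Rado theorem states: for n ≥ 2k, an intersecting family of k-subsets of an n-element set has size at most C(n − 1, k − 1), with equality for 'star' families {A ⊆ [n] : |A| = k, i ∈ A} (fix an element i). For n = 228, k = 2: C(227, 1) = 227.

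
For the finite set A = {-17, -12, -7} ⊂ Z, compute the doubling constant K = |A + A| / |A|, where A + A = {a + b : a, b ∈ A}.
K = |A + A| / |A| = 5/3

Enumerate A + A = {a + b : a, b ∈ A}. With |A| = 3, there are |A|^2 = 9 ordered sum pairs; collecting distinct values, A + A = {-34, -29, -24, -19, -14}, so |A + A| = 5. Thus K = 5/3. Here |A + A| = 2|A| − 1 = 5, the minimum possible — so K = 5/3 is minimal, which holds iff A is an arithmetic progression.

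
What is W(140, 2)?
W(140, 2) = 140 + 1 = 141

A 2-term AP is any pair of integers, so a monochromatic 2-AP exists iff some colour is used at least twice. With 140 colours, the colouring i ↦ i on {1, ..., 140} uses each colour once, avoiding any monochromatic pair, so W(140, 2) > 140. For {1, ..., 141}, pigeonhole forces two integers of the same colour, which form a monochromatic 2-AP. Hence W(140, 2) = 141.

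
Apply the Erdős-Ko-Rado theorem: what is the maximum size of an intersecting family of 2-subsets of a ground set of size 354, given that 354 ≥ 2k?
max |F| = C(353, 1) = 353

Erdős-Ko-Rado (1961): when n ≥ 2k, max |F| = C(n−1, k−1). The bound is attained by the star {A : i ∈ A} for any fixed i ∈ [n]. Here C(354−1, 2−1) = C(353, 1) = 353.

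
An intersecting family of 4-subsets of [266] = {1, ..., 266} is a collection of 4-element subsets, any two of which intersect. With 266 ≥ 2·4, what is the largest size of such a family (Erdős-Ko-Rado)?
max |F| = C(265, 3) = 3066580

The Erdős-Ko-Rado theorem states: for n ≥ 2k, an intersecting family of k-subsets of an n-element set has size at most C(n − 1, k − 1), with equality for 'star' families {A ⊆ [n] : |A| = k, i ∈ A} (fix an element i). For n = 266, k = 4: C(265, 3) = 3066580.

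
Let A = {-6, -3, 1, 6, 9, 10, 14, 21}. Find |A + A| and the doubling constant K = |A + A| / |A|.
K = |A + A| / |A| = 29/8

Enumerate A + A = {a + b : a, b ∈ A}. With |A| = 8, there are |A|^2 = 64 ordered sum pairs; collecting distinct values, A + A = {-12, -9, -6, -5, -2, 0, 2, 3, 4, 6, 7, 8, 10, 11, 12, 15, 16, 18, 19, 20, 22, 23, 24, 27, 28, 30, 31, 35, 42}, so |A + A| = 29. Thus K = 29/8. For comparison, the minimum possible |A + A| over all 8-element sets is 2·8 − 1 = 15 (so min K = 15/8), attained only by arithmetic progressions.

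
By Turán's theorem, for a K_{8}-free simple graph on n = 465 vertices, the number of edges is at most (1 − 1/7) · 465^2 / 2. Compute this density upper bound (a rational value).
Turán density bound = (6/7) · 465^2/2 = 648675/7 ≈ 92667.8571

Turán's theorem: ex(n, K_{r+1}) is achieved by the complete r-partite Turán graph T(n, r) with parts as balanced as possible, and is at most (1 − 1/r) · n^2/2. For r = 7, n = 465: the density bound is (6/7) · 216225/2 = 648675/7 ≈ 92667.8571. The integer-valued extremum is e(T(465, 7)) = 92667, which is strictly less than the density bound 648675/7 since 7 ∤ 465 (the parts of T(465, 7) cannot all be equal).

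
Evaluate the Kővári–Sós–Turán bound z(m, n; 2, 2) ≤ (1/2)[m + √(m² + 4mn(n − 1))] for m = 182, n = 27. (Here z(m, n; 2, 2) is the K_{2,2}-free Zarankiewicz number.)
z(182, 27; 2, 2) ≤ (1/2)[182 + √(182² + 4·182·27·26)] = (1/2)[182 + √544180] = 459.8428

Kővári–Sós–Turán: let r_1, ..., r_182 be the row sums and z = Σ r_i the total number of 1s. Each pair of columns can share at most one row with both entries 1 (else a 2×2 all-ones block appears), so Σ_i C(r_i, 2) ≤ C(27, 2) = 351. By convexity Σ_i C(r_i, 2) ≥ 182·C(z/182, 2) = z(z − 182)/(2·182), giving z² − 182z − 182·27·26 ≤ 0 and hence z ≤ (1/2)[182 + √(33124 + 4·127764)] = (1/2)[182 + √544180] ≈ (1/2)(182 + 737.6856) = 459.8428.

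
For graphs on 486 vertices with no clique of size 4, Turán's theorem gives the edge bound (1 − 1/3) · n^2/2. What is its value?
Turán density bound = (2/3) · 486^2/2 = 78732

Turán's theorem: ex(n, K_{r+1}) is achieved by the complete r-partite Turán graph T(n, r) with parts as balanced as possible, and is at most (1 − 1/r) · n^2/2. For r = 3, n = 486: the density bound is (2/3) · 236196/2 = 78732. Since 3 ∣ 486, the Turán graph T(486, 3) has parts of equal size 162, and its edge count e(T(486, 3)) = 78732 attains the density bound exactly.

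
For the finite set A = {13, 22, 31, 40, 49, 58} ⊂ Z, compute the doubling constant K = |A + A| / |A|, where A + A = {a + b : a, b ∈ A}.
K = |A + A| / |A| = 11/6

Enumerate A + A = {a + b : a, b ∈ A}. With |A| = 6, there are |A|^2 = 36 ordered sum pairs; collecting distinct values, A + A = {26, 35, 44, 53, 62, 71, 80, 89, 98, 107, 116}, so |A + A| = 11. Thus K = 11/6. Here |A + A| = 2|A| − 1 = 11, the minimum possible — so K = 11/6 is minimal, which holds iff A is an arithmetic progression.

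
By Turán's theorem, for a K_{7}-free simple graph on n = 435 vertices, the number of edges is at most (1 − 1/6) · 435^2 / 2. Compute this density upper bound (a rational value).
Turán density bound = (5/6) · 435^2/2 = 315375/4 ≈ 78843.75

Turán's theorem: ex(n, K_{r+1}) is achieved by the complete r-partite Turán graph T(n, r) with parts as balanced as possible, and is at most (1 − 1/r) · n^2/2. For r = 6, n = 435: the density bound is (5/6) · 189225/2 = 315375/4 ≈ 78843.75. The integer-valued extremum is e(T(435, 6)) = 78843, which is strictly less than the density bound 315375/4 since 6 ∤ 435 (the parts of T(435, 6) cannot all be equal).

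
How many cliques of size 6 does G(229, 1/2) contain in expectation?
E[# K_6] = C(229, 6) · (1/2)^C(6, 2) = 187500601680 / 2^15 = 11718787605/2048 ≈ 5722064.260254

For each 6-subset S of vertices (there are C(229, 6) = 187500601680 such S), let X_S = 1 if S induces a K_6 (all C(6, 2) = 15 edges present). Then P(X_S = 1) = (1/2)^15 = 1/32768. By linearity of expectation, E[# K_6] = C(229, 6) · (1/2)^15 = 187500601680 / 32768 = 11718787605/2048 ≈ 5722064.260254.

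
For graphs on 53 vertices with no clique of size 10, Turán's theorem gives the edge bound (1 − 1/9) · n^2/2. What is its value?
Turán density bound = (8/9) · 53^2/2 = 11236/9 ≈ 1248.4444

Turán's theorem: ex(n, K_{r+1}) is achieved by the complete r-partite Turán graph T(n, r) with parts as balanced as possible, and is at most (1 − 1/r) · n^2/2. For r = 9, n = 53: the density bound is (8/9) · 2809/2 = 11236/9 ≈ 1248.4444. The integer-valued extremum is e(T(53, 9)) = 1248, which is strictly less than the density bound 11236/9 since 9 ∤ 53 (the parts of T(53, 9) cannot all be equal).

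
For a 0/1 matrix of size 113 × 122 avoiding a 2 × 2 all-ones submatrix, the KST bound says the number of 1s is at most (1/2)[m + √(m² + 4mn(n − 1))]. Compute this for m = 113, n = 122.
z(113, 122; 2, 2) ≤ (1/2)[113 + √(113² + 4·113·122·121)] = (1/2)[113 + √6685193] = 1349.287

Kővári–Sós–Turán: let r_1, ..., r_113 be the row sums and z = Σ r_i the total number of 1s. Each pair of columns can share at most one row with both entries 1 (else a 2×2 all-ones block appears), so Σ_i C(r_i, 2) ≤ C(122, 2) = 7381. By convexity Σ_i C(r_i, 2) ≥ 113·C(z/113, 2) = z(z − 113)/(2·113), giving z² − 113z − 113·122·121 ≤ 0 and hence z ≤ (1/2)[113 + √(12769 + 4·1668106)] = (1/2)[113 + √6685193] ≈ (1/2)(113 + 2585.574) = 1349.287.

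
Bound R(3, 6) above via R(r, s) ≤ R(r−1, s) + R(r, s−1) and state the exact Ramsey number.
R(3, 6) ≤ R(2, 6) + R(3, 5) = 6 + 14 = 20; exact value R(3, 6) = 18.

The Erdős–Szekeres recurrence R(r, s) ≤ R(r−1, s) + R(r, s−1) applied to (r, s) = (3, 6) gives
  R(3, 6) ≤ R(2, 6) + R(3, 5) = 6 + 14 = 20.
(Recall R(2, k) = k and R is symmetric.) The recurrence is not tight here (it gives 20, but the exact value is R(3, 6) = 18); the tight upper bound requires a sharper argument than the simple recurrence, combined with a lower-bound construction on K_{17}.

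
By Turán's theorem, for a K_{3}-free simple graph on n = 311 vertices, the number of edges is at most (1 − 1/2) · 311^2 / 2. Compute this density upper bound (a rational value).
Turán density bound = (1/2) · 311^2/2 = 96721/4 ≈ 24180.25

Turán's theorem: ex(n, K_{r+1}) is achieved by the complete r-partite Turán graph T(n, r) with parts as balanced as possible, and is at most (1 − 1/r) · n^2/2. For r = 2, n = 311: the density bound is (1/2) · 96721/2 = 96721/4 ≈ 24180.25. The integer-valued extremum is e(T(311, 2)) = 24180, which is strictly less than the density bound 96721/4 since 2 ∤ 311 (the parts of T(311, 2) cannot all be equal).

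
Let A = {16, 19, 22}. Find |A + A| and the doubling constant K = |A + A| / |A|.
K = |A + A| / |A| = 5/3

Enumerate A + A = {a + b : a, b ∈ A}. With |A| = 3, there are |A|^2 = 9 ordered sum pairs; collecting distinct values, A + A = {32, 35, 38, 41, 44}, so |A + A| = 5. Thus K = 5/3. Here |A + A| = 2|A| − 1 = 5, the minimum possible — so K = 5/3 is minimal, which holds iff A is an arithmetic progression.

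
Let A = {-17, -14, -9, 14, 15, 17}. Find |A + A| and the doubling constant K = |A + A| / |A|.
K = |A + A| / |A| = 20/6 = 10/3

Enumerate A + A = {a + b : a, b ∈ A}. With |A| = 6, there are |A|^2 = 36 ordered sum pairs; collecting distinct values, A + A = {-34, -31, -28, -26, -23, -18, -3, -2, 0, 1, 3, 5, 6, 8, 28, 29, 30, 31, 32, 34}, so |A + A| = 20. Thus K = 20/6 = 10/3. For comparison, the minimum possible |A + A| over all 6-element sets is 2·6 − 1 = 11 (so min K = 11/6), attained only by arithmetic progressions.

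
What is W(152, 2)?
W(152, 2) = 152 + 1 = 153

A 2-term AP is any pair of integers, so a monochromatic 2-AP exists iff some colour is used at least twice. With 152 colours, the colouring i ↦ i on {1, ..., 152} uses each colour once, avoiding any monochromatic pair, so W(152, 2) > 152. For {1, ..., 153}, pigeonhole forces two integers of the same colour, which form a monochromatic 2-AP. Hence W(152, 2) = 153.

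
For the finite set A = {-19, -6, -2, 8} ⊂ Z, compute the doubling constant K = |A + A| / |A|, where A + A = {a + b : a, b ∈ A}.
K = |A + A| / |A| = 10/4 = 5/2

Enumerate A + A = {a + b : a, b ∈ A}. With |A| = 4, there are |A|^2 = 16 ordered sum pairs; collecting distinct values, A + A = {-38, -25, -21, -12, -11, -8, -4, 2, 6, 16}, so |A + A| = 10. Thus K = 10/4 = 5/2. For comparison, the minimum possible |A + A| over all 4-element sets is 2·4 − 1 = 7 (so min K = 7/4), attained only by arithmetic progressions.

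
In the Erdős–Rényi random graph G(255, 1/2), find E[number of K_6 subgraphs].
E[# K_6] = C(255, 6) · (1/2)^C(6, 2) = 359895314625 / 2^15 ≈ 10983133.380890

For each 6-subset S of vertices (there are C(255, 6) = 359895314625 such S), let X_S = 1 if S induces a K_6 (all C(6, 2) = 15 edges present). Then P(X_S = 1) = (1/2)^15 = 1/32768. By linearity of expectation, E[# K_6] = C(255, 6) · (1/2)^15 = 359895314625 / 32768 ≈ 10983133.380890.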